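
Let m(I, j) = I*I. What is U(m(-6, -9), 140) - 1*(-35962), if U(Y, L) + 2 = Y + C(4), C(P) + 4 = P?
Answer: 35996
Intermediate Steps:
C(P) = -4 + P
m(I, j) = I²
U(Y, L) = -2 + Y (U(Y, L) = -2 + (Y + (-4 + 4)) = -2 + (Y + 0) = -2 + Y)
U(m(-6, -9), 140) - 1*(-35962) = (-2 + (-6)²) - 1*(-35962) = (-2 + 36) + 35962 = 34 + 35962 = 35996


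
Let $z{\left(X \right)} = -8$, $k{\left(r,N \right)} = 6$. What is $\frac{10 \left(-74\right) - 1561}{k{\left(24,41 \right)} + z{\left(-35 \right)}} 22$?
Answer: $25311$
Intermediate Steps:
$\frac{10 \left(-74\right) - 1561}{k{\left(24,41 \right)} + z{\left(-35 \right)}} 22 = \frac{10 \left(-74\right) - 1561}{6 - 8} \cdot 22 = \frac{-740 - 1561}{-2} \cdot 22 = \left(-2301\right) \left(- \frac{1}{2}\right) 22 = \frac{2301}{2} \cdot 22 = 25311$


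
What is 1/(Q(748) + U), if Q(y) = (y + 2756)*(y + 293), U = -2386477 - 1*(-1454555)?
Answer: 1/2715742 ≈ 3.6822e-7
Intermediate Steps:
U = -931922 (U = -2386477 + 1454555 = -931922)
Q(y) = (293 + y)*(2756 + y) (Q(y) = (2756 + y)*(293 + y) = (293 + y)*(2756 + y))
1/(Q(748) + U) = 1/((807508 + 748² + 3049*748) - 931922) = 1/((807508 + 559504 + 2280652) - 931922) = 1/(3647664 - 931922) = 1/2715742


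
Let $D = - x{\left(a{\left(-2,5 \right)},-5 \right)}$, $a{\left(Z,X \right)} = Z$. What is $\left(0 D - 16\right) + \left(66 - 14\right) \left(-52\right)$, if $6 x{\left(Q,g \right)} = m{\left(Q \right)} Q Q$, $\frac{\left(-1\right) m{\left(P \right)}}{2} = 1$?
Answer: $-2720$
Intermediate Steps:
$m{\left(P \right)} = -2$ ($m{\left(P \right)} = \left(-2\right) 1 = -2$)
$x{\left(Q,g \right)} = - \frac{Q^{2}}{3}$ ($x{\left(Q,g \right)} = \frac{\left(-2\right) Q Q}{6} = \frac{\left(-2\right) Q^{2}}{6} = - \frac{Q^{2}}{3}$)
$D = \frac{4}{3}$ ($D = - \frac{\left(-1\right) \left(-2\right)^{2}}{3} = - \frac{\left(-1\right) 4}{3} = \left(-1\right) \left(- \frac{4}{3}\right) = \frac{4}{3} \approx 1.3333$)
$\left(0 D - 16\right) + \left(66 - 14\right) \left(-52\right) = \left(0 \cdot \frac{4}{3} - 16\right) + \left(66 - 14\right) \left(-52\right) = \left(0 - 16\right) + 52 \left(-52\right) = -16 - 2704 = -2720$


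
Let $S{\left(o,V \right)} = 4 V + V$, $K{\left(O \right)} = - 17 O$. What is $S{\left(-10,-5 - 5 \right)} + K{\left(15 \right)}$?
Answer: $-305$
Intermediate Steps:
$S{\left(o,V \right)} = 5 V$
$S{\left(-10,-5 - 5 \right)} + K{\left(15 \right)} = 5 \left(-5 - 5\right) - 255 = 5 \left(-10\right) - 255 = -50 - 255 = -305$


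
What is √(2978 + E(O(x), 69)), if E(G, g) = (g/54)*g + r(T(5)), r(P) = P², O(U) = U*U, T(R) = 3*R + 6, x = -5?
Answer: √126258/6 ≈ 59.221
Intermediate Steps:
T(R) = 6 + 3*R
O(U) = U²
E(G, g) = 441 + g²/54 (E(G, g) = (g/54)*g + (6 + 3*5)² = (g*(1/54))*g + (6 + 15)² = (g/54)*g + 21² = g²/54 + 441 = 441 + g²/54)
√(2978 + E(O(x), 69)) = √(2978 + (441 + (1/54)*69²)) = √(2978 + (441 + (1/54)*4761)) = √(2978 + (441 + 529/6)) = √(2978 + 3175/6) = √(21043/6) = √126258/6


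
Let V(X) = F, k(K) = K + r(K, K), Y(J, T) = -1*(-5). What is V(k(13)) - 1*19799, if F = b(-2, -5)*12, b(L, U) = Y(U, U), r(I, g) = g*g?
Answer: -19739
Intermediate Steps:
r(I, g) = g²
Y(J, T) = 5
b(L, U) = 5
k(K) = K + K²
F = 60 (F = 5*12 = 60)
V(X) = 60
V(k(13)) - 1*19799 = 60 - 1*19799 = 60 - 19799 = -19739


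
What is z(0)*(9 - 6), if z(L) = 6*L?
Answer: 0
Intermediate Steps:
z(0)*(9 - 6) = (6*0)*(9 - 6) = 0*3 = 0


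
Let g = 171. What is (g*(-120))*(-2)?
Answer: 41040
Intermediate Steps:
(g*(-120))*(-2) = (171*(-120))*(-2) = -20520*(-2) = 41040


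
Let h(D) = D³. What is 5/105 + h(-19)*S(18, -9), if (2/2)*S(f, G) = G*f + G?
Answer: 24630670/21 ≈ 1.1729e+6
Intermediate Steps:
S(f, G) = G + G*f (S(f, G) = G*f + G = G + G*f)
5/105 + h(-19)*S(18, -9) = 5/105 + (-19)³*(-9*(1 + 18)) = 5*(1/105) - (-61731)*19 = 1/21 - 6859*(-171) = 1/21 + 1172889 = 24630670/21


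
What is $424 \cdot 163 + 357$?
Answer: $69469$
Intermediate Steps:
$424 \cdot 163 + 357 = 69112 + 357 = 69469$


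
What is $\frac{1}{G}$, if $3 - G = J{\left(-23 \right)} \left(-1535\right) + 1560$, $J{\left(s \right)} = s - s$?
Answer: $- \frac{1}{1557} \approx -0.00064226$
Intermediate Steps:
$J{\left(s \right)} = 0$
$G = -1557$ ($G = 3 - \left(0 \left(-1535\right) + 1560\right) = 3 - \left(0 + 1560\right) = 3 - 1560 = -1557$)
$\frac{1}{G} = \frac{1}{-1557} = - \frac{1}{1557}$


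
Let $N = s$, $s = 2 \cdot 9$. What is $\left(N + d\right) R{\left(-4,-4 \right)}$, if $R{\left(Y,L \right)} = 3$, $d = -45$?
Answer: $-81$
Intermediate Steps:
$s = 18$
$N = 18$
$\left(N + d\right) R{\left(-4,-4 \right)} = \left(18 - 45\right) 3 = \left(-27\right) 3 = -81$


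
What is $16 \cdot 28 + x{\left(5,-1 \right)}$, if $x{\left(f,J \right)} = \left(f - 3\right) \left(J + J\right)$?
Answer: $444$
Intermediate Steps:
$x{\left(f,J \right)} = 2 J \left(-3 + f\right)$ ($x{\left(f,J \right)} = \left(-3 + f\right) 2 J = 2 J \left(-3 + f\right)$)
$16 \cdot 28 + x{\left(5,-1 \right)} = 16 \cdot 28 + 2 \left(-1\right) \left(-3 + 5\right) = 448 + 2 \left(-1\right) 2 = 448 - 4 = 444$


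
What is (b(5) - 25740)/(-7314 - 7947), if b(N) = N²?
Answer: 25715/15261 ≈ 1.6850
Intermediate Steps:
(b(5) - 25740)/(-7314 - 7947) = (5² - 25740)/(-7314 - 7947) = (25 - 25740)/(-15261) = -25715*(-1/15261) = 25715/15261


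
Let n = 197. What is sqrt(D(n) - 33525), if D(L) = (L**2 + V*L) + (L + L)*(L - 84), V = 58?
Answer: 4*sqrt(3827) ≈ 247.45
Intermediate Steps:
D(L) = L**2 + 58*L + 2*L*(-84 + L) (D(L) = (L**2 + 58*L) + (L + L)*(L - 84) = (L**2 + 58*L) + (2*L)*(-84 + L) = (L**2 + 58*L) + 2*L*(-84 + L) = L**2 + 58*L + 2*L*(-84 + L))
sqrt(D(n) - 33525) = sqrt(197*(-110 + 3*197) - 33525) = sqrt(197*(-110 + 591) - 33525) = sqrt(197*481 - 33525) = sqrt(94757 - 33525) = sqrt(61232) = 4*sqrt(3827)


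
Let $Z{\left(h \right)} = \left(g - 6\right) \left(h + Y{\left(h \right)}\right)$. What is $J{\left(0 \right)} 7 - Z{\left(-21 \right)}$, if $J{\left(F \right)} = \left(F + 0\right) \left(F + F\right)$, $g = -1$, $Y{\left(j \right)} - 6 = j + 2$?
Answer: $-238$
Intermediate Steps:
$Y{\left(j \right)} = 8 + j$ ($Y{\left(j \right)} = 6 + \left(j + 2\right) = 6 + \left(2 + j\right) = 8 + j$)
$J{\left(F \right)} = 2 F^{2}$ ($J{\left(F \right)} = F 2 F = 2 F^{2}$)
$Z{\left(h \right)} = -56 - 14 h$ ($Z{\left(h \right)} = \left(-1 - 6\right) \left(h + \left(8 + h\right)\right) = - 7 \left(8 + 2 h\right) = -56 - 14 h$)
$J{\left(0 \right)} 7 - Z{\left(-21 \right)} = 2 \cdot 0^{2} \cdot 7 - \left(-56 - -294\right) = 2 \cdot 0 \cdot 7 - \left(-56 + 294\right) = 0 \cdot 7 - 238 = 0 - 238 = -238$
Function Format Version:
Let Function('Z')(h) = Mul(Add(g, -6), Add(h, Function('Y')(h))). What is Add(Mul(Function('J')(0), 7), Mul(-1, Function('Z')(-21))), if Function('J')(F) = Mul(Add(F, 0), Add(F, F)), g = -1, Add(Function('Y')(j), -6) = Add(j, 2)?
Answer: -238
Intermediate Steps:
Function('Y')(j) = Add(8, j) (Function('Y')(j) = Add(6, Add(j, 2)) = Add(6, Add(2, j)) = Add(8, j))
Function('J')(F) = Mul(2, Pow(F, 2)) (Function('J')(F) = Mul(F, Mul(2, F)) = Mul(2, Pow(F, 2)))
Function('Z')(h) = Add(-56, Mul(-14, h)) (Function('Z')(h) = Mul(Add(-1, -6), Add(h, Add(8, h))) = Mul(-7, Add(8, Mul(2, h))) = Add(-56, Mul(-14, h)))
Add(Mul(Function('J')(0), 7), Mul(-1, Function('Z')(-21))) = Add(Mul(Mul(2, Pow(0, 2)), 7), Mul(-1, Add(-56, Mul(-14, -21)))) = Add(Mul(Mul(2, 0), 7), Mul(-1, Add(-56, 294))) = Add(Mul(0, 7), Mul(-1, 238)) = Add(0, -238) = -238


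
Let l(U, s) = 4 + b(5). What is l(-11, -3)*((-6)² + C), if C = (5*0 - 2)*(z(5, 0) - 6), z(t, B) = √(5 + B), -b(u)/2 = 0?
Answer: 192 - 8*√5 ≈ 174.11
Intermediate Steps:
b(u) = 0 (b(u) = -2*0 = 0)
l(U, s) = 4 (l(U, s) = 4 + 0 = 4)
C = 12 - 2*√5 (C = (5*0 - 2)*(√(5 + 0) - 6) = (0 - 2)*(√5 - 6) = -2*(-6 + √5) = 12 - 2*√5 ≈ 7.5279)
l(-11, -3)*((-6)² + C) = 4*((-6)² + (12 - 2*√5)) = 4*(36 + (12 - 2*√5)) = 4*(48 - 2*√5) = 192 - 8*√5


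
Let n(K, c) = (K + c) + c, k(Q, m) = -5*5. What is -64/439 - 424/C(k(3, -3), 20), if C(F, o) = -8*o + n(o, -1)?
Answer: 88524/31169 ≈ 2.8401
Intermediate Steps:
k(Q, m) = -25
n(K, c) = K + 2*c
C(F, o) = -2 - 7*o (C(F, o) = -8*o + (o + 2*(-1)) = -8*o + (o - 2) = -8*o + (-2 + o) = -2 - 7*o)
-64/439 - 424/C(k(3, -3), 20) = -64/439 - 424/(-2 - 7*20) = -64*1/439 - 424/(-2 - 140) = -64/439 - 424/(-142) = -64/439 - 424*(-1/142) = -64/439 + 212/71 = 88524/31169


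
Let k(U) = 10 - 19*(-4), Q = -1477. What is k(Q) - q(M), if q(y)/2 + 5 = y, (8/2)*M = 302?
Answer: -55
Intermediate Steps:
M = 151/2 (M = (1/4)*302 = 151/2 ≈ 75.500)
k(U) = 86 (k(U) = 10 + 76 = 86)
q(y) = -10 + 2*y
k(Q) - q(M) = 86 - (-10 + 2*(151/2)) = 86 - (-10 + 151) = 86 - 1*141 = 86 - 141 = -55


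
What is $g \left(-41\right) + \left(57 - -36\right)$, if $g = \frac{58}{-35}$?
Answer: $\frac{5633}{35} \approx 160.94$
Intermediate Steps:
$g = - \frac{58}{35}$ ($g = 58 \left(- \frac{1}{35}\right) = - \frac{58}{35} \approx -1.6571$)
$g \left(-41\right) + \left(57 - -36\right) = \left(- \frac{58}{35}\right) \left(-41\right) + \left(57 - -36\right) = \frac{2378}{35} + \left(57 + 36\right) = \frac{2378}{35} + 93 = \frac{5633}{35}$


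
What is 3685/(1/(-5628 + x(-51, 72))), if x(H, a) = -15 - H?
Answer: -20606520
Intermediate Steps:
3685/(1/(-5628 + x(-51, 72))) = 3685/(1/(-5628 + (-15 - 1*(-51)))) = 3685/(1/(-5628 + (-15 + 51))) = 3685/(1/(-5628 + 36)) = 3685/(1/(-5592)) = 3685/(-1/5592) = 3685*(-5592) = -20606520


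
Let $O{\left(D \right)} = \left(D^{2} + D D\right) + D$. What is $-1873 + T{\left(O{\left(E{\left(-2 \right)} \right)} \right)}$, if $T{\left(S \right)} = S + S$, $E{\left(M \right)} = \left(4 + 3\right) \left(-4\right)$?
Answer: $1207$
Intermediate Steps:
$E{\left(M \right)} = -28$ ($E{\left(M \right)} = 7 \left(-4\right) = -28$)
$O{\left(D \right)} = D + 2 D^{2}$ ($O{\left(D \right)} = \left(D^{2} + D^{2}\right) + D = 2 D^{2} + D = D + 2 D^{2}$)
$T{\left(S \right)} = 2 S$
$-1873 + T{\left(O{\left(E{\left(-2 \right)} \right)} \right)} = -1873 + 2 \left(- 28 \left(1 + 2 \left(-28\right)\right)\right) = -1873 + 2 \left(- 28 \left(1 - 56\right)\right) = -1873 + 2 \left(\left(-28\right) \left(-55\right)\right) = -1873 + 2 \cdot 1540 = -1873 + 3080 = 1207$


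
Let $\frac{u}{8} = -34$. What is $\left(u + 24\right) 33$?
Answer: $-8184$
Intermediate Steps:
$u = -272$ ($u = 8 \left(-34\right) = -272$)
$\left(u + 24\right) 33 = \left(-272 + 24\right) 33 = \left(-248\right) 33 = -8184$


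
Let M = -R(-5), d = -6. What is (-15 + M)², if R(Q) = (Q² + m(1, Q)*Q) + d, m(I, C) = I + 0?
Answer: 841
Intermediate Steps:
m(I, C) = I
R(Q) = -6 + Q + Q² (R(Q) = (Q² + 1*Q) - 6 = (Q² + Q) - 6 = (Q + Q²) - 6 = -6 + Q + Q²)
M = -14 (M = -(-6 - 5 + (-5)²) = -(-6 - 5 + 25) = -1*14 = -14)
(-15 + M)² = (-15 - 14)² = (-29)² = 841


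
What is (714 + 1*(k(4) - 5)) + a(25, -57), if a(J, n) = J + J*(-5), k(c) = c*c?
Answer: 625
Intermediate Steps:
k(c) = c**2
a(J, n) = -4*J (a(J, n) = J - 5*J = -4*J)
(714 + 1*(k(4) - 5)) + a(25, -57) = (714 + 1*(4**2 - 5)) - 4*25 = (714 + 1*(16 - 5)) - 100 = (714 + 1*11) - 100 = (714 + 11) - 100 = 725 - 100 = 625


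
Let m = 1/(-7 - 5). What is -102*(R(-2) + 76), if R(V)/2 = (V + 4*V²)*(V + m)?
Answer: -1802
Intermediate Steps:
m = -1/12 (m = 1/(-12) = -1/12 ≈ -0.083333)
R(V) = 2*(-1/12 + V)*(V + 4*V²) (R(V) = 2*((V + 4*V²)*(V - 1/12)) = 2*((V + 4*V²)*(-1/12 + V)) = 2*((-1/12 + V)*(V + 4*V²)) = 2*(-1/12 + V)*(V + 4*V²))
-102*(R(-2) + 76) = -102*((⅙)*(-2)*(-1 + 8*(-2) + 48*(-2)²) + 76) = -102*((⅙)*(-2)*(-1 - 16 + 48*4) + 76) = -102*((⅙)*(-2)*(-1 - 16 + 192) + 76) = -102*((⅙)*(-2)*175 + 76) = -102*(-175/3 + 76) = -102*53/3 = -1802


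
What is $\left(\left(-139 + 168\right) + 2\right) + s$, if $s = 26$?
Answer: $57$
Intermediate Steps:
$\left(\left(-139 + 168\right) + 2\right) + s = \left(\left(-139 + 168\right) + 2\right) + 26 = \left(29 + 2\right) + 26 = 31 + 26 = 57$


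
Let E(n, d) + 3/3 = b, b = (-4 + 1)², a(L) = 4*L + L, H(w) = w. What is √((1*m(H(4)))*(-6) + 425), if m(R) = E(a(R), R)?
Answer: √377 ≈ 19.416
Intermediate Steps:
a(L) = 5*L
b = 9 (b = (-3)² = 9)
E(n, d) = 8 (E(n, d) = -1 + 9 = 8)
m(R) = 8
√((1*m(H(4)))*(-6) + 425) = √((1*8)*(-6) + 425) = √(8*(-6) + 425) = √(-48 + 425) = √377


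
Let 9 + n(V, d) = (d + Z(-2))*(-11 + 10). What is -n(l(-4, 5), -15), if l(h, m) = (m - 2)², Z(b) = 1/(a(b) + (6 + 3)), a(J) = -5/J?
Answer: -136/23 ≈ -5.9130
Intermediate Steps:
Z(b) = 1/(9 - 5/b) (Z(b) = 1/(-5/b + (6 + 3)) = 1/(-5/b + 9) = 1/(9 - 5/b))
l(h, m) = (-2 + m)²
n(V, d) = -209/23 - d (n(V, d) = -9 + (d - 2/(-5 + 9*(-2)))*(-11 + 10) = -9 + (d - 2/(-5 - 18))*(-1) = -9 + (d - 2/(-23))*(-1) = -9 + (d - 2*(-1/23))*(-1) = -9 + (d + 2/23)*(-1) = -9 + (2/23 + d)*(-1) = -9 + (-2/23 - d) = -209/23 - d)
-n(l(-4, 5), -15) = -(-209/23 - 1*(-15)) = -(-209/23 + 15) = -1*136/23 = -136/23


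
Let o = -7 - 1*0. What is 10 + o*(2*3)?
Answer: -32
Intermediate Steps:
o = -7 (o = -7 + 0 = -7)
10 + o*(2*3) = 10 - 14*3 = 10 - 7*6 = 10 - 42 = -32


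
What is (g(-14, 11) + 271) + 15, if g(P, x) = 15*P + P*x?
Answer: -78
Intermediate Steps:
(g(-14, 11) + 271) + 15 = (-14*(15 + 11) + 271) + 15 = (-14*26 + 271) + 15 = (-364 + 271) + 15 = -93 + 15 = -78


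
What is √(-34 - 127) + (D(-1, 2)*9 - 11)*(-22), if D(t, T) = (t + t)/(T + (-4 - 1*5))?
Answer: 1298/7 + I*√161 ≈ 185.43 + 12.689*I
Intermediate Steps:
D(t, T) = 2*t/(-9 + T) (D(t, T) = (2*t)/(T + (-4 - 5)) = (2*t)/(T - 9) = (2*t)/(-9 + T) = 2*t/(-9 + T))
√(-34 - 127) + (D(-1, 2)*9 - 11)*(-22) = √(-34 - 127) + ((2*(-1)/(-9 + 2))*9 - 11)*(-22) = √(-161) + ((2*(-1)/(-7))*9 - 11)*(-22) = I*√161 + ((2*(-1)*(-⅐))*9 - 11)*(-22) = I*√161 + ((2/7)*9 - 11)*(-22) = I*√161 + (18/7 - 11)*(-22) = I*√161 - 59/7*(-22) = I*√161 + 1298/7 = 1298/7 + I*√161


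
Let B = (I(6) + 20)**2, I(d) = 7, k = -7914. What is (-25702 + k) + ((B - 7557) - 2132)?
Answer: -42576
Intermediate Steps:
B = 729 (B = (7 + 20)**2 = 27**2 = 729)
(-25702 + k) + ((B - 7557) - 2132) = (-25702 - 7914) + ((729 - 7557) - 2132) = -33616 + (-6828 - 2132) = -33616 - 8960 = -42576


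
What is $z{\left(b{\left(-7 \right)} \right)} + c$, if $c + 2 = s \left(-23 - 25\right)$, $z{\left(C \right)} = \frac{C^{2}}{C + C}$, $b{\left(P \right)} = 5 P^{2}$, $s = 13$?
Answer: $- \frac{1007}{2} \approx -503.5$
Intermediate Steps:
$z{\left(C \right)} = \frac{C}{2}$ ($z{\left(C \right)} = \frac{C^{2}}{2 C} = \frac{1}{2 C} C^{2} = \frac{C}{2}$)
$c = -626$ ($c = -2 + 13 \left(-23 - 25\right) = -2 + 13 \left(-48\right) = -2 - 624 = -626$)
$z{\left(b{\left(-7 \right)} \right)} + c = \frac{5 \left(-7\right)^{2}}{2} - 626 = \frac{5 \cdot 49}{2} - 626 = \frac{1}{2} \cdot 245 - 626 = \frac{245}{2} - 626 = - \frac{1007}{2}$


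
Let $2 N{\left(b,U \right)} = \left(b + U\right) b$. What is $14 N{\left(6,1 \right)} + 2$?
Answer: $296$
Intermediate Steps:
$N{\left(b,U \right)} = \frac{b \left(U + b\right)}{2}$ ($N{\left(b,U \right)} = \frac{\left(b + U\right) b}{2} = \frac{\left(U + b\right) b}{2} = \frac{b \left(U + b\right)}{2}$)
$14 N{\left(6,1 \right)} + 2 = 14 \cdot \frac{1}{2} \cdot 6 \left(1 + 6\right) + 2 = 14 \cdot \frac{1}{2} \cdot 6 \cdot 7 + 2 = 14 \cdot 21 + 2 = 294 + 2 = 296$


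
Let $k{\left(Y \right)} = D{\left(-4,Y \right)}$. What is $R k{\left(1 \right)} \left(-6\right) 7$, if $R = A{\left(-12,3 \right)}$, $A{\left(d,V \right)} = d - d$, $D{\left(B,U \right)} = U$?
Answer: $0$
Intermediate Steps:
$k{\left(Y \right)} = Y$
$A{\left(d,V \right)} = 0$
$R = 0$
$R k{\left(1 \right)} \left(-6\right) 7 = 0 \cdot 1 \left(-6\right) 7 = 0 \left(\left(-6\right) 7\right) = 0 \left(-42\right) = 0$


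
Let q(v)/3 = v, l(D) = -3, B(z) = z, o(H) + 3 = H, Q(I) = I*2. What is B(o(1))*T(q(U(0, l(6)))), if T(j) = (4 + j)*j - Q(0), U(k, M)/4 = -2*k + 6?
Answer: -10944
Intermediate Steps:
Q(I) = 2*I
o(H) = -3 + H
U(k, M) = 24 - 8*k (U(k, M) = 4*(-2*k + 6) = 4*(6 - 2*k) = 24 - 8*k)
q(v) = 3*v
T(j) = j*(4 + j) (T(j) = (4 + j)*j - 2*0 = j*(4 + j) - 1*0 = j*(4 + j) + 0 = j*(4 + j))
B(o(1))*T(q(U(0, l(6)))) = (-3 + 1)*((3*(24 - 8*0))*(4 + 3*(24 - 8*0))) = -2*3*(24 + 0)*(4 + 3*(24 + 0)) = -2*3*24*(4 + 3*24) = -144*(4 + 72) = -144*76 = -2*5472 = -10944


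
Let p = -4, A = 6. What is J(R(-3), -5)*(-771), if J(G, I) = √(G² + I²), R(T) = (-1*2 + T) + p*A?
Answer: -771*√866 ≈ -22689.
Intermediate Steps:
R(T) = -26 + T (R(T) = (-1*2 + T) - 4*6 = (-2 + T) - 24 = -26 + T)
J(R(-3), -5)*(-771) = √((-26 - 3)² + (-5)²)*(-771) = √((-29)² + 25)*(-771) = √(841 + 25)*(-771) = √866*(-771) = -771*√866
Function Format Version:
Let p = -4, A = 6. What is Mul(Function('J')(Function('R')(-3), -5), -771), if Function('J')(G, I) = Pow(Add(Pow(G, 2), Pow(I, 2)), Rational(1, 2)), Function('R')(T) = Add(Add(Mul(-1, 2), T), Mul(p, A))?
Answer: Mul(-771, Pow(866, Rational(1, 2))) ≈ -22689.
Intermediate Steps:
Function('R')(T) = Add(-26, T) (Function('R')(T) = Add(Add(Mul(-1, 2), T), Mul(-4, 6)) = Add(Add(-2, T), -24) = Add(-26, T))
Mul(Function('J')(Function('R')(-3), -5), -771) = Mul(Pow(Add(Pow(Add(-26, -3), 2), Pow(-5, 2)), Rational(1, 2)), -771) = Mul(Pow(Add(Pow(-29, 2), 25), Rational(1, 2)), -771) = Mul(Pow(Add(841, 25), Rational(1, 2)), -771) = Mul(Pow(866, Rational(1, 2)), -771) = Mul(-771, Pow(866, Rational(1, 2)))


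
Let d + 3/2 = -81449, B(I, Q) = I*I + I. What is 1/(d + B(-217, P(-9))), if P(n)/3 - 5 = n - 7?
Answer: -2/69157 ≈ -2.8920e-5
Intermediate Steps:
P(n) = -6 + 3*n (P(n) = 15 + 3*(n - 7) = 15 + 3*(-7 + n) = 15 + (-21 + 3*n) = -6 + 3*n)
B(I, Q) = I + I² (B(I, Q) = I² + I = I + I²)
d = -162901/2 (d = -3/2 - 81449 = -162901/2 ≈ -81451.)
1/(d + B(-217, P(-9))) = 1/(-162901/2 - 217*(1 - 217)) = 1/(-162901/2 - 217*(-216)) = 1/(-162901/2 + 46872) = 1/(-69157/2) = -2/69157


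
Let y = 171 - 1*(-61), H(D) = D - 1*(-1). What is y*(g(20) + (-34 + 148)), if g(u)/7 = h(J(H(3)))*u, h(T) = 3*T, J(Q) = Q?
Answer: 416208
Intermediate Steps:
H(D) = 1 + D (H(D) = D + 1 = 1 + D)
g(u) = 84*u (g(u) = 7*((3*(1 + 3))*u) = 7*((3*4)*u) = 7*(12*u) = 84*u)
y = 232 (y = 171 + 61 = 232)
y*(g(20) + (-34 + 148)) = 232*(84*20 + (-34 + 148)) = 232*(1680 + 114) = 232*1794 = 416208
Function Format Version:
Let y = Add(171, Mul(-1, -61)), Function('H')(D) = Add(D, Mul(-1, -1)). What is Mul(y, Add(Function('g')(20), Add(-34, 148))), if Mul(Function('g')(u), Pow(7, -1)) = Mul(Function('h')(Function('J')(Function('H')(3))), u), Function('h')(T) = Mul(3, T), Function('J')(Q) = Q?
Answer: 416208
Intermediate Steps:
Function('H')(D) = Add(1, D) (Function('H')(D) = Add(D, 1) = Add(1, D))
Function('g')(u) = Mul(84, u) (Function('g')(u) = Mul(7, Mul(Mul(3, Add(1, 3)), u)) = Mul(7, Mul(Mul(3, 4), u)) = Mul(7, Mul(12, u)) = Mul(84, u))
y = 232 (y = Add(171, 61) = 232)
Mul(y, Add(Function('g')(20), Add(-34, 148))) = Mul(232, Add(Mul(84, 20), Add(-34, 148))) = Mul(232, Add(1680, 114)) = Mul(232, 1794) = 416208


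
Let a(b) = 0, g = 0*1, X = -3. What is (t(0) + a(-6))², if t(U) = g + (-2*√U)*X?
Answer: 0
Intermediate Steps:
g = 0
t(U) = 6*√U (t(U) = 0 - 2*√U*(-3) = 0 + 6*√U = 6*√U)
(t(0) + a(-6))² = (6*√0 + 0)² = (6*0 + 0)² = (0 + 0)² = 0² = 0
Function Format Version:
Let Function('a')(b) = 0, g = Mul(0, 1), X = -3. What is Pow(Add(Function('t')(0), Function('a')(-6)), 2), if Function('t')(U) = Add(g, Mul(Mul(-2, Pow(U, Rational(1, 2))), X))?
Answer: 0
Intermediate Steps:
g = 0
Function('t')(U) = Mul(6, Pow(U, Rational(1, 2))) (Function('t')(U) = Add(0, Mul(Mul(-2, Pow(U, Rational(1, 2))), -3)) = Add(0, Mul(6, Pow(U, Rational(1, 2)))) = Mul(6, Pow(U, Rational(1, 2))))
Pow(Add(Function('t')(0), Function('a')(-6)), 2) = Pow(Add(Mul(6, Pow(0, Rational(1, 2))), 0), 2) = Pow(Add(Mul(6, 0), 0), 2) = Pow(Add(0, 0), 2) = Pow(0, 2) = 0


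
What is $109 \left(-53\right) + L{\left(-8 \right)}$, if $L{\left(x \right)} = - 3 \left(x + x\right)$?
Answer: $-5729$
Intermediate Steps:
$L{\left(x \right)} = - 6 x$ ($L{\left(x \right)} = - 3 \cdot 2 x = - 6 x$)
$109 \left(-53\right) + L{\left(-8 \right)} = 109 \left(-53\right) - -48 = -5777 + 48 = -5729$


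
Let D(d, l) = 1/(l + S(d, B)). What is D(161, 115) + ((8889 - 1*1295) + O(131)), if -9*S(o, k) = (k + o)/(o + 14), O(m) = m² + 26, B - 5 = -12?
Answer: 640663418/25853 ≈ 24781.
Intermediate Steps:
B = -7 (B = 5 - 12 = -7)
O(m) = 26 + m²
S(o, k) = -(k + o)/(9*(14 + o)) (S(o, k) = -(k + o)/(9*(o + 14)) = -(k + o)/(9*(14 + o)))
D(d, l) = 1/(l + (7 - d)/(9*(14 + d))) (D(d, l) = 1/(l + (-1*(-7) - d)/(9*(14 + d))) = 1/(l + (7 - d)/(9*(14 + d))))
D(161, 115) + ((8889 - 1*1295) + O(131)) = 9*(14 + 161)/(7 - 1*161 + 9*115*(14 + 161)) + ((8889 - 1*1295) + (26 + 131²)) = 9*175/(7 - 161 + 9*115*175) + ((8889 - 1295) + (26 + 17161)) = 9*175/(7 - 161 + 181125) + (7594 + 17187) = 9*175/180971 + 24781 = 9*(1/180971)*175 + 24781 = 225/25853 + 24781 = 640663418/25853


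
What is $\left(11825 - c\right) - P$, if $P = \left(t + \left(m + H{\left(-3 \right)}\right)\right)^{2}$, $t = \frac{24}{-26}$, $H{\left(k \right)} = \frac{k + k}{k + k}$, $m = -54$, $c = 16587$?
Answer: $- \frac{1296179}{169} \approx -7669.7$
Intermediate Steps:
$H{\left(k \right)} = 1$ ($H{\left(k \right)} = \frac{2 k}{2 k} = 2 k \frac{1}{2 k} = 1$)
$t = - \frac{12}{13}$ ($t = 24 \left(- \frac{1}{26}\right) = - \frac{12}{13} \approx -0.92308$)
$P = \frac{491401}{169}$ ($P = \left(- \frac{12}{13} + \left(-54 + 1\right)\right)^{2} = \left(- \frac{12}{13} - 53\right)^{2} = \left(- \frac{701}{13}\right)^{2} = \frac{491401}{169} \approx 2907.7$)
$\left(11825 - c\right) - P = \left(11825 - 16587\right) - \frac{491401}{169} = -4762 - \frac{491401}{169} = - \frac{1296179}{169}$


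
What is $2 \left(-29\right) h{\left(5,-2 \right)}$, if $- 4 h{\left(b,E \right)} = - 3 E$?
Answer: $87$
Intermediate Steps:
$h{\left(b,E \right)} = \frac{3 E}{4}$ ($h{\left(b,E \right)} = - \frac{\left(-1\right) 3 E}{4} = - \frac{\left(-3\right) E}{4} = \frac{3 E}{4}$)
$2 \left(-29\right) h{\left(5,-2 \right)} = 2 \left(-29\right) \frac{3}{4} \left(-2\right) = \left(-58\right) \left(- \frac{3}{2}\right) = 87$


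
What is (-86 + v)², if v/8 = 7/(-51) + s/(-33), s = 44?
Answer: 2762244/289 ≈ 9557.9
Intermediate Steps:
v = -200/17 (v = 8*(7/(-51) + 44/(-33)) = 8*(7*(-1/51) + 44*(-1/33)) = 8*(-7/51 - 4/3) = 8*(-25/17) = -200/17 ≈ -11.765)
(-86 + v)² = (-86 - 200/17)² = (-1662/17)² = 2762244/289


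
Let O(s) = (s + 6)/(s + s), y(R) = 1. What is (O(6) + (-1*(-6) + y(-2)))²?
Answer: 64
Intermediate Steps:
O(s) = (6 + s)/(2*s) (O(s) = (6 + s)/((2*s)) = (6 + s)*(1/(2*s)) = (6 + s)/(2*s))
(O(6) + (-1*(-6) + y(-2)))² = ((½)*(6 + 6)/6 + (-1*(-6) + 1))² = ((½)*(⅙)*12 + (6 + 1))² = (1 + 7)² = 8² = 64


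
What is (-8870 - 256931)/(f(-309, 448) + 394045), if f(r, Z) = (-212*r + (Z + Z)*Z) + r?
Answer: -265801/860652 ≈ -0.30884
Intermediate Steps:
f(r, Z) = -211*r + 2*Z² (f(r, Z) = (-212*r + (2*Z)*Z) + r = (-212*r + 2*Z²) + r = -211*r + 2*Z²)
(-8870 - 256931)/(f(-309, 448) + 394045) = (-8870 - 256931)/((-211*(-309) + 2*448²) + 394045) = -265801/((65199 + 2*200704) + 394045) = -265801/((65199 + 401408) + 394045) = -265801/(466607 + 394045) = -265801/860652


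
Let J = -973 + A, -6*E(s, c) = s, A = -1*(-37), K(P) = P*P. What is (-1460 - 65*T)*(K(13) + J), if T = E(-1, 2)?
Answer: 6768775/6 ≈ 1.1281e+6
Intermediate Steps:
K(P) = P²
A = 37
E(s, c) = -s/6
T = ⅙ (T = -⅙*(-1) = ⅙ ≈ 0.16667)
J = -936 (J = -973 + 37 = -936)
(-1460 - 65*T)*(K(13) + J) = (-1460 - 65*⅙)*(13² - 936) = (-1460 - 65/6)*(169 - 936) = -8825/6*(-767) = 6768775/6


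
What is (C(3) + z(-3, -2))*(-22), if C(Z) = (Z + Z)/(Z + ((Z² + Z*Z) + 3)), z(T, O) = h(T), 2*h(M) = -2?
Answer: 33/2 ≈ 16.500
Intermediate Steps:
h(M) = -1 (h(M) = (½)*(-2) = -1)
z(T, O) = -1
C(Z) = 2*Z/(3 + Z + 2*Z²) (C(Z) = (2*Z)/(Z + ((Z² + Z²) + 3)) = (2*Z)/(Z + (2*Z² + 3)) = (2*Z)/(Z + (3 + 2*Z²)) = (2*Z)/(3 + Z + 2*Z²) = 2*Z/(3 + Z + 2*Z²))
(C(3) + z(-3, -2))*(-22) = (2*3/(3 + 3 + 2*3²) - 1)*(-22) = (2*3/(3 + 3 + 2*9) - 1)*(-22) = (2*3/(3 + 3 + 18) - 1)*(-22) = (2*3/24 - 1)*(-22) = (2*3*(1/24) - 1)*(-22) = (¼ - 1)*(-22) = -¾*(-22) = 33/2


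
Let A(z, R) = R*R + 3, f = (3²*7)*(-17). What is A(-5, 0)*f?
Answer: -3213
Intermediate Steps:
f = -1071 (f = (9*7)*(-17) = 63*(-17) = -1071)
A(z, R) = 3 + R² (A(z, R) = R² + 3 = 3 + R²)
A(-5, 0)*f = (3 + 0²)*(-1071) = (3 + 0)*(-1071) = 3*(-1071) = -3213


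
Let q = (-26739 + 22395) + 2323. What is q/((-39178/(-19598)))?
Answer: -19803779/19589 ≈ -1011.0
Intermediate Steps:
q = -2021 (q = -4344 + 2323 = -2021)
q/((-39178/(-19598))) = -2021/((-39178/(-19598))) = -2021/((-39178*(-1/19598))) = -2021/19589/9799 = -2021*9799/19589 = -19803779/19589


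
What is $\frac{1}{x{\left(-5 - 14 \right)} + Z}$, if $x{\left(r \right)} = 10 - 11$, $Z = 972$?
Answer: $\frac{1}{971} \approx 0.0010299$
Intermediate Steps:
$x{\left(r \right)} = -1$ ($x{\left(r \right)} = 10 - 11 = -1$)
$\frac{1}{x{\left(-5 - 14 \right)} + Z} = \frac{1}{-1 + 972} = \frac{1}{971}$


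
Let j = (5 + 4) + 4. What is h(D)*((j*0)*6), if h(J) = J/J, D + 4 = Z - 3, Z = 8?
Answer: 0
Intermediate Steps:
j = 13 (j = 9 + 4 = 13)
D = 1 (D = -4 + (8 - 3) = -4 + 5 = 1)
h(J) = 1
h(D)*((j*0)*6) = 1*((13*0)*6) = 1*(0*6) = 1*0 = 0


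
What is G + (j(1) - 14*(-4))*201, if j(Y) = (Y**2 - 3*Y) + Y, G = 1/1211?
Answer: 13387606/1211 ≈ 11055.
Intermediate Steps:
G = 1/1211 ≈ 0.00082576
j(Y) = Y**2 - 2*Y
G + (j(1) - 14*(-4))*201 = 1/1211 + (1*(-2 + 1) - 14*(-4))*201 = 1/1211 + (1*(-1) + 56)*201 = 1/1211 + (-1 + 56)*201 = 1/1211 + 55*201 = 1/1211 + 11055 = 13387606/1211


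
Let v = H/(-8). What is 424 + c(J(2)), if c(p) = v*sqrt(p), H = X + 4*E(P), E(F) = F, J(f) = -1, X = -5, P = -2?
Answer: 424 + 13*I/8 ≈ 424.0 + 1.625*I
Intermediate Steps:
H = -13 (H = -5 + 4*(-2) = -5 - 8 = -13)
v = 13/8 (v = -13/(-8) = -13*(-1/8) = 13/8 ≈ 1.6250)
c(p) = 13*sqrt(p)/8
424 + c(J(2)) = 424 + 13*sqrt(-1)/8 = 424 + 13*I/8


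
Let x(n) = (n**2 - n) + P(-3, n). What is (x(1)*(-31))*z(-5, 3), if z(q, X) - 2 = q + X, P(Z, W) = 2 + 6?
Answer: 0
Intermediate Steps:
P(Z, W) = 8
x(n) = 8 + n**2 - n (x(n) = (n**2 - n) + 8 = 8 + n**2 - n)
z(q, X) = 2 + X + q (z(q, X) = 2 + (q + X) = 2 + (X + q) = 2 + X + q)
(x(1)*(-31))*z(-5, 3) = ((8 + 1**2 - 1*1)*(-31))*(2 + 3 - 5) = ((8 + 1 - 1)*(-31))*0 = (8*(-31))*0 = -248*0 = 0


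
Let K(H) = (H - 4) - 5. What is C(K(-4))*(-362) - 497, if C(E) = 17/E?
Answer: -307/13 ≈ -23.615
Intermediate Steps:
K(H) = -9 + H (K(H) = (-4 + H) - 5 = -9 + H)
C(K(-4))*(-362) - 497 = (17/(-9 - 4))*(-362) - 497 = (17/(-13))*(-362) - 497 = (17*(-1/13))*(-362) - 497 = -17/13*(-362) - 497 = 6154/13 - 497 = -307/13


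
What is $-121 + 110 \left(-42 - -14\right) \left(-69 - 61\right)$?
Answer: $400279$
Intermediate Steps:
$-121 + 110 \left(-42 - -14\right) \left(-69 - 61\right) = -121 + 110 \left(-42 + \left(-21 + 35\right)\right) \left(-130\right) = -121 + 110 \left(-42 + 14\right) \left(-130\right) = -121 + 110 \left(\left(-28\right) \left(-130\right)\right) = -121 + 110 \cdot 3640 = -121 + 400400 = 400279$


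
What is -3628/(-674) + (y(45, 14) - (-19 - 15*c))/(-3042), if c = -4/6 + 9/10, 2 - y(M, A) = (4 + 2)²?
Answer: 11044127/2050308 ≈ 5.3866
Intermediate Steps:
y(M, A) = -34 (y(M, A) = 2 - (4 + 2)² = 2 - 1*6² = 2 - 1*36 = 2 - 36 = -34)
c = 7/30 (c = -4*⅙ + 9*(⅒) = -⅔ + 9/10 = 7/30 ≈ 0.23333)
-3628/(-674) + (y(45, 14) - (-19 - 15*c))/(-3042) = -3628/(-674) + (-34 - (-19 - 15*7/30))/(-3042) = -3628*(-1/674) + (-34 - (-19 - 7/2))*(-1/3042) = 1814/337 + (-34 - 1*(-45/2))*(-1/3042) = 1814/337 + (-34 + 45/2)*(-1/3042) = 1814/337 - 23/2*(-1/3042) = 1814/337 + 23/6084 = 11044127/2050308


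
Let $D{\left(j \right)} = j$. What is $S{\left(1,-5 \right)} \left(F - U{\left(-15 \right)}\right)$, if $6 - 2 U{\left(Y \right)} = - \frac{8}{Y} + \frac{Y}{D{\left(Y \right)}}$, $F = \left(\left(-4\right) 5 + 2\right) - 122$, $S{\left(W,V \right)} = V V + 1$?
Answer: $- \frac{55471}{15} \approx -3698.1$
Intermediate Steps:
$S{\left(W,V \right)} = 1 + V^{2}$ ($S{\left(W,V \right)} = V^{2} + 1 = 1 + V^{2}$)
$F = -140$ ($F = \left(-20 + 2\right) - 122 = -18 - 122 = -140$)
$U{\left(Y \right)} = \frac{5}{2} + \frac{4}{Y}$ ($U{\left(Y \right)} = 3 - \frac{- \frac{8}{Y} + \frac{Y}{Y}}{2} = 3 - \frac{- \frac{8}{Y} + 1}{2} = 3 - \frac{1 - \frac{8}{Y}}{2} = 3 - \left(\frac{1}{2} - \frac{4}{Y}\right) = \frac{5}{2} + \frac{4}{Y}$)
$S{\left(1,-5 \right)} \left(F - U{\left(-15 \right)}\right) = \left(1 + \left(-5\right)^{2}\right) \left(-140 - \left(\frac{5}{2} + \frac{4}{-15}\right)\right) = \left(1 + 25\right) \left(-140 - \left(\frac{5}{2} + 4 \left(- \frac{1}{15}\right)\right)\right) = 26 \left(-140 - \left(\frac{5}{2} - \frac{4}{15}\right)\right) = 26 \left(-140 - \frac{67}{30}\right) = 26 \left(- \frac{4267}{30}\right) = - \frac{55471}{15}$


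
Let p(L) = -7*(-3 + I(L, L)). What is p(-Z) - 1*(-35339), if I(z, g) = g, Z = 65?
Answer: 35815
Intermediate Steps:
p(L) = 21 - 7*L (p(L) = -7*(-3 + L) = 21 - 7*L)
p(-Z) - 1*(-35339) = (21 - (-7)*65) - 1*(-35339) = (21 - 7*(-65)) + 35339 = (21 + 455) + 35339 = 476 + 35339 = 35815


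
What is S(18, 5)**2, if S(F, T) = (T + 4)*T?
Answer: 2025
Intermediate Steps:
S(F, T) = T*(4 + T) (S(F, T) = (4 + T)*T = T*(4 + T))
S(18, 5)**2 = (5*(4 + 5))**2 = (5*9)**2 = 45**2 = 2025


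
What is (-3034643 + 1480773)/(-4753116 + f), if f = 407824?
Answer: 776935/2172646 ≈ 0.35760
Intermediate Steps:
(-3034643 + 1480773)/(-4753116 + f) = (-3034643 + 1480773)/(-4753116 + 407824) = -1553870/(-4345292) = -1553870*(-1/4345292) = 776935/2172646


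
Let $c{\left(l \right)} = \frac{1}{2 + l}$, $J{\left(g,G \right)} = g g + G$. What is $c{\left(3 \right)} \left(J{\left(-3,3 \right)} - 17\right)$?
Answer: $-1$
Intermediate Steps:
$J{\left(g,G \right)} = G + g^{2}$ ($J{\left(g,G \right)} = g^{2} + G = G + g^{2}$)
$c{\left(3 \right)} \left(J{\left(-3,3 \right)} - 17\right) = \frac{\left(3 + \left(-3\right)^{2}\right) - 17}{2 + 3} = \frac{\left(3 + 9\right) - 17}{5} = \frac{12 - 17}{5} = \frac{1}{5} \left(-5\right) = -1$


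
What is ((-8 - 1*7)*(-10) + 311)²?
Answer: 212521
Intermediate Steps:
((-8 - 1*7)*(-10) + 311)² = ((-8 - 7)*(-10) + 311)² = (-15*(-10) + 311)² = (150 + 311)² = 461² = 212521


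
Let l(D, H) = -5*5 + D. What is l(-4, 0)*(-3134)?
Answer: 90886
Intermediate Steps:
l(D, H) = -25 + D
l(-4, 0)*(-3134) = (-25 - 4)*(-3134) = -29*(-3134) = 90886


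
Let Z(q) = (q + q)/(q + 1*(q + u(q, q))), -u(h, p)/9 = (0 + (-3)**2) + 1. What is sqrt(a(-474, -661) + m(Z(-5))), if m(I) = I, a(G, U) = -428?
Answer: I*sqrt(42790)/10 ≈ 20.686*I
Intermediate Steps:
u(h, p) = -90 (u(h, p) = -9*((0 + (-3)**2) + 1) = -9*((0 + 9) + 1) = -9*(9 + 1) = -9*10 = -90)
Z(q) = 2*q/(-90 + 2*q) (Z(q) = (q + q)/(q + 1*(q - 90)) = (2*q)/(q + 1*(-90 + q)) = (2*q)/(q + (-90 + q)) = (2*q)/(-90 + 2*q) = 2*q/(-90 + 2*q))
sqrt(a(-474, -661) + m(Z(-5))) = sqrt(-428 - 5/(-45 - 5)) = sqrt(-428 - 5/(-50)) = sqrt(-428 - 5*(-1/50)) = sqrt(-428 + 1/10) = sqrt(-4279/10) = I*sqrt(42790)/10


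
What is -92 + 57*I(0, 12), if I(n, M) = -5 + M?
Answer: 307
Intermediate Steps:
-92 + 57*I(0, 12) = -92 + 57*(-5 + 12) = -92 + 57*7 = -92 + 399 = 307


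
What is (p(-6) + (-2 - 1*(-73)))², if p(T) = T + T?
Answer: 3481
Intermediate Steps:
p(T) = 2*T
(p(-6) + (-2 - 1*(-73)))² = (2*(-6) + (-2 - 1*(-73)))² = (-12 + (-2 + 73))² = (-12 + 71)² = 59² = 3481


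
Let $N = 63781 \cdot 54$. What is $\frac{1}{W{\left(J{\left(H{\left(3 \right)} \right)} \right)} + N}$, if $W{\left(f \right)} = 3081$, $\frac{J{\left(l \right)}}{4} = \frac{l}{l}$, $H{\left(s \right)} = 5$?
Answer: $\frac{1}{3447255} \approx 2.9009 \cdot 10^{-7}$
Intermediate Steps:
$J{\left(l \right)} = 4$ ($J{\left(l \right)} = 4 \frac{l}{l} = 4 \cdot 1 = 4$)
$N = 3444174$
$\frac{1}{W{\left(J{\left(H{\left(3 \right)} \right)} \right)} + N} = \frac{1}{3081 + 3444174} = \frac{1}{3447255}$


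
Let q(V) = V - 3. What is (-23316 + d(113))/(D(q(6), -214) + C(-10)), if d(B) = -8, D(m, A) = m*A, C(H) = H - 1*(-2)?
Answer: 11662/325 ≈ 35.883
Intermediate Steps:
C(H) = 2 + H (C(H) = H + 2 = 2 + H)
q(V) = -3 + V
D(m, A) = A*m
(-23316 + d(113))/(D(q(6), -214) + C(-10)) = (-23316 - 8)/(-214*(-3 + 6) + (2 - 10)) = -23324/(-214*3 - 8) = -23324/(-642 - 8) = -23324/(-650) = -23324*(-1/650) = 11662/325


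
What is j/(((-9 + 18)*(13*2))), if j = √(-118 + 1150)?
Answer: √258/117 ≈ 0.13729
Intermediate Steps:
j = 2*√258 (j = √1032 = 2*√258 ≈ 32.125)
j/(((-9 + 18)*(13*2))) = (2*√258)/(((-9 + 18)*(13*2))) = (2*√258)/((9*26)) = (2*√258)/234 = (2*√258)*(1/234) = √258/117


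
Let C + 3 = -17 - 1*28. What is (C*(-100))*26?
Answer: 124800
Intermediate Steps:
C = -48 (C = -3 + (-17 - 1*28) = -3 + (-17 - 28) = -3 - 45 = -48)
(C*(-100))*26 = -48*(-100)*26 = 4800*26 = 124800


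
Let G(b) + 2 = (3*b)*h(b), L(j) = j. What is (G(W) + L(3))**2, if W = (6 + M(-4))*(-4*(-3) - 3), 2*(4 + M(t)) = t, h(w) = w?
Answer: 1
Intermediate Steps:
M(t) = -4 + t/2
W = 0 (W = (6 + (-4 + (1/2)*(-4)))*(-4*(-3) - 3) = (6 + (-4 - 2))*(12 - 3) = (6 - 6)*9 = 0*9 = 0)
G(b) = -2 + 3*b**2 (G(b) = -2 + (3*b)*b = -2 + 3*b**2)
(G(W) + L(3))**2 = ((-2 + 3*0**2) + 3)**2 = ((-2 + 3*0) + 3)**2 = ((-2 + 0) + 3)**2 = (-2 + 3)**2 = 1**2 = 1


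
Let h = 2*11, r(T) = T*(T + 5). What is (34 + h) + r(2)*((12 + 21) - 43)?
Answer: -84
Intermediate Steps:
r(T) = T*(5 + T)
h = 22
(34 + h) + r(2)*((12 + 21) - 43) = (34 + 22) + (2*(5 + 2))*((12 + 21) - 43) = 56 + (2*7)*(33 - 43) = 56 + 14*(-10) = 56 - 140 = -84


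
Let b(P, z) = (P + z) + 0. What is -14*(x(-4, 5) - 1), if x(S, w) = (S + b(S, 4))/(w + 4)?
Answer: 182/9 ≈ 20.222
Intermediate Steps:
b(P, z) = P + z
x(S, w) = (4 + 2*S)/(4 + w) (x(S, w) = (S + (S + 4))/(w + 4) = (S + (4 + S))/(4 + w) = (4 + 2*S)/(4 + w))
-14*(x(-4, 5) - 1) = -14*(2*(2 - 4)/(4 + 5) - 1) = -14*(2*(-2)/9 - 1) = -14*(2*(⅑)*(-2) - 1) = -14*(-4/9 - 1) = -14*(-13/9) = 182/9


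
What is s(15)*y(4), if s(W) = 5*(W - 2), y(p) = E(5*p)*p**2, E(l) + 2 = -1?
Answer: -3120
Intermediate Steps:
E(l) = -3 (E(l) = -2 - 1 = -3)
y(p) = -3*p**2
s(W) = -10 + 5*W (s(W) = 5*(-2 + W) = -10 + 5*W)
s(15)*y(4) = (-10 + 5*15)*(-3*4**2) = (-10 + 75)*(-3*16) = 65*(-48) = -3120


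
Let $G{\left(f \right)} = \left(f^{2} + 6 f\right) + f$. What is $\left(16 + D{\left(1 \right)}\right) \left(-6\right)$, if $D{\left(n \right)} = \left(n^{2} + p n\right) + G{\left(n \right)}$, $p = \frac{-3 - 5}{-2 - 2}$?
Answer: $-162$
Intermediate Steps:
$p = 2$ ($p = - \frac{8}{-4} = \left(-8\right) \left(- \frac{1}{4}\right) = 2$)
$G{\left(f \right)} = f^{2} + 7 f$
$D{\left(n \right)} = n^{2} + 2 n + n \left(7 + n\right)$ ($D{\left(n \right)} = \left(n^{2} + 2 n\right) + n \left(7 + n\right) = n^{2} + 2 n + n \left(7 + n\right)$)
$\left(16 + D{\left(1 \right)}\right) \left(-6\right) = \left(16 + 1 \left(9 + 2 \cdot 1\right)\right) \left(-6\right) = \left(16 + 1 \left(9 + 2\right)\right) \left(-6\right) = \left(16 + 1 \cdot 11\right) \left(-6\right) = \left(16 + 11\right) \left(-6\right) = 27 \left(-6\right) = -162$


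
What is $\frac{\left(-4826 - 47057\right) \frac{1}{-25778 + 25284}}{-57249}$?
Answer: $- \frac{3991}{2175462} \approx -0.0018346$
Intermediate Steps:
$\frac{\left(-4826 - 47057\right) \frac{1}{-25778 + 25284}}{-57249} = - \frac{51883}{-494} \left(- \frac{1}{57249}\right) = \left(-51883\right) \left(- \frac{1}{494}\right) \left(- \frac{1}{57249}\right) = \frac{3991}{38} \left(- \frac{1}{57249}\right) = - \frac{3991}{2175462}$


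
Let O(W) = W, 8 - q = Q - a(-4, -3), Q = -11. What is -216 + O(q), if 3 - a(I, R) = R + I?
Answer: -187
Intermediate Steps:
a(I, R) = 3 - I - R (a(I, R) = 3 - (R + I) = 3 - (I + R) = 3 + (-I - R) = 3 - I - R)
q = 29 (q = 8 - (-11 - (3 - 1*(-4) - 1*(-3))) = 8 - (-11 - (3 + 4 + 3)) = 8 - (-11 - 1*10) = 8 - (-11 - 10) = 8 - 1*(-21) = 8 + 21 = 29)
-216 + O(q) = -216 + 29 = -187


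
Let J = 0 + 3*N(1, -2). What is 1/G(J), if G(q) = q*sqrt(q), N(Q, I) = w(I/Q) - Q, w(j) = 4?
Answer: 1/27 ≈ 0.037037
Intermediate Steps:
N(Q, I) = 4 - Q
J = 9 (J = 0 + 3*(4 - 1*1) = 0 + 3*(4 - 1) = 0 + 3*3 = 0 + 9 = 9)
G(q) = q**(3/2)
1/G(J) = 1/(9**(3/2)) = 1/27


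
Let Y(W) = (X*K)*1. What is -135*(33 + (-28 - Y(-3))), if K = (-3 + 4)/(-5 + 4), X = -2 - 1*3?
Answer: 0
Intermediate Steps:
X = -5 (X = -2 - 3 = -5)
K = -1 (K = 1/(-1) = 1*(-1) = -1)
Y(W) = 5 (Y(W) = -5*(-1)*1 = 5*1 = 5)
-135*(33 + (-28 - Y(-3))) = -135*(33 + (-28 - 1*5)) = -135*(33 + (-28 - 5)) = -135*(33 - 33) = -135*0 = 0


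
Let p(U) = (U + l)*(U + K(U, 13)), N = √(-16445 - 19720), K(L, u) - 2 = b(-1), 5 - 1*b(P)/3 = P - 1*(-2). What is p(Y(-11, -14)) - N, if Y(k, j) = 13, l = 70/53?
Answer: 20493/53 - I*√36165 ≈ 386.66 - 190.17*I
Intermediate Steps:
b(P) = 9 - 3*P (b(P) = 15 - 3*(P - 1*(-2)) = 15 - 3*(P + 2) = 15 - 3*(2 + P) = 15 + (-6 - 3*P) = 9 - 3*P)
l = 70/53 (l = 70*(1/53) = 70/53 ≈ 1.3208)
K(L, u) = 14 (K(L, u) = 2 + (9 - 3*(-1)) = 2 + (9 + 3) = 2 + 12 = 14)
N = I*√36165 (N = √(-36165) = I*√36165 ≈ 190.17*I)
p(U) = (14 + U)*(70/53 + U) (p(U) = (U + 70/53)*(U + 14) = (70/53 + U)*(14 + U) = (14 + U)*(70/53 + U))
p(Y(-11, -14)) - N = (980/53 + 13² + (812/53)*13) - I*√36165 = (980/53 + 169 + 10556/53) - I*√36165 = 20493/53 - I*√36165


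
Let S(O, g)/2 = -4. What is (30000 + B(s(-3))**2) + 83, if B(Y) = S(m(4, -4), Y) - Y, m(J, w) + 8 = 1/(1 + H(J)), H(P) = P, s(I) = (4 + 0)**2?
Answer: 30659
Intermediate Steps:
s(I) = 16 (s(I) = 4**2 = 16)
m(J, w) = -8 + 1/(1 + J)
S(O, g) = -8 (S(O, g) = 2*(-4) = -8)
B(Y) = -8 - Y
(30000 + B(s(-3))**2) + 83 = (30000 + (-8 - 1*16)**2) + 83 = (30000 + (-8 - 16)**2) + 83 = (30000 + (-24)**2) + 83 = (30000 + 576) + 83 = 30576 + 83 = 30659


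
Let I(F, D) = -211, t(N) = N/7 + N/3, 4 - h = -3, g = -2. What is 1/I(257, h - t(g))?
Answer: -1/211 ≈ -0.0047393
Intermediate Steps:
h = 7 (h = 4 - 1*(-3) = 4 + 3 = 7)
t(N) = 10*N/21 (t(N) = N*(1/7) + N*(1/3) = N/7 + N/3 = 10*N/21)
1/I(257, h - t(g)) = 1/(-211) = -1/211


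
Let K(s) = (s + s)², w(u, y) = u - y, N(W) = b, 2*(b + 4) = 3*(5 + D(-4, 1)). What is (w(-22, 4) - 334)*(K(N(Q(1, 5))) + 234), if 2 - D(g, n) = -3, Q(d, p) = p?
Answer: -258480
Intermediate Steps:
D(g, n) = 5 (D(g, n) = 2 - 1*(-3) = 2 + 3 = 5)
b = 11 (b = -4 + (3*(5 + 5))/2 = -4 + (3*10)/2 = -4 + (½)*30 = -4 + 15 = 11)
N(W) = 11
K(s) = 4*s² (K(s) = (2*s)² = 4*s²)
(w(-22, 4) - 334)*(K(N(Q(1, 5))) + 234) = ((-22 - 1*4) - 334)*(4*11² + 234) = ((-22 - 4) - 334)*(4*121 + 234) = (-26 - 334)*(484 + 234) = -360*718 = -258480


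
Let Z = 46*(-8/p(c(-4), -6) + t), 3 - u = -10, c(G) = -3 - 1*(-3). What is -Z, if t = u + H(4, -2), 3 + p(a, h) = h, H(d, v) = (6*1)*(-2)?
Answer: -782/9 ≈ -86.889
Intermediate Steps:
c(G) = 0 (c(G) = -3 + 3 = 0)
H(d, v) = -12 (H(d, v) = 6*(-2) = -12)
u = 13 (u = 3 - 1*(-10) = 3 + 10 = 13)
p(a, h) = -3 + h
t = 1 (t = 13 - 12 = 1)
Z = 782/9 (Z = 46*(-8/(-3 - 6) + 1) = 46*(-8/(-9) + 1) = 46*(-8*(-1/9) + 1) = 46*(8/9 + 1) = 46*(17/9) = 782/9 ≈ 86.889)
-Z = -1*782/9 = -782/9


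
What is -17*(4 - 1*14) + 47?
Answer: 217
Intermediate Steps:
-17*(4 - 1*14) + 47 = -17*(4 - 14) + 47 = -17*(-10) + 47 = 170 + 47 = 217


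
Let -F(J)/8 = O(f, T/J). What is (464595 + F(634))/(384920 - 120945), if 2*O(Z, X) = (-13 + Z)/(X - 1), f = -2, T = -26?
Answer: 5109911/2903725 ≈ 1.7598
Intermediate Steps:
O(Z, X) = (-13 + Z)/(2*(-1 + X)) (O(Z, X) = ((-13 + Z)/(X - 1))/2 = ((-13 + Z)/(-1 + X))/2 = (-13 + Z)/(2*(-1 + X)))
F(J) = 60/(-1 - 26/J) (F(J) = -4*(-13 - 2)/(-1 - 26/J) = -4*(-15)/(-1 - 26/J) = -(-60)/(-1 - 26/J) = 60/(-1 - 26/J))
(464595 + F(634))/(384920 - 120945) = (464595 - 60*634/(26 + 634))/(384920 - 120945) = (464595 - 60*634/660)/263975 = (464595 - 60*634*1/660)*(1/263975) = (464595 - 634/11)*(1/263975) = (5109911/11)*(1/263975) = 5109911/2903725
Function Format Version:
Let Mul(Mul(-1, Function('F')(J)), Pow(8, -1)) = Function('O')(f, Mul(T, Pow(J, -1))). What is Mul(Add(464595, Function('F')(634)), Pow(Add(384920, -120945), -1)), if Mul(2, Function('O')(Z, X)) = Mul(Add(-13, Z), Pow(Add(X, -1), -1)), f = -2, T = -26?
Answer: Rational(5109911, 2903725) ≈ 1.7598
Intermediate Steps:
Function('O')(Z, X) = Mul(Rational(1, 2), Pow(Add(-1, X), -1), Add(-13, Z)) (Function('O')(Z, X) = Mul(Rational(1, 2), Mul(Add(-13, Z), Pow(Add(X, -1), -1))) = Mul(Rational(1, 2), Mul(Add(-13, Z), Pow(Add(-1, X), -1))) = Mul(Rational(1, 2), Mul(Pow(Add(-1, X), -1), Add(-13, Z))) = Mul(Rational(1, 2), Pow(Add(-1, X), -1), Add(-13, Z)))
Function('F')(J) = Mul(60, Pow(Add(-1, Mul(-26, Pow(J, -1))), -1)) (Function('F')(J) = Mul(-8, Mul(Rational(1, 2), Pow(Add(-1, Mul(-26, Pow(J, -1))), -1), Add(-13, -2))) = Mul(-8, Mul(Rational(1, 2), Pow(Add(-1, Mul(-26, Pow(J, -1))), -1), -15)) = Mul(-8, Mul(Rational(-15, 2), Pow(Add(-1, Mul(-26, Pow(J, -1))), -1))) = Mul(60, Pow(Add(-1, Mul(-26, Pow(J, -1))), -1)))
Mul(Add(464595, Function('F')(634)), Pow(Add(384920, -120945), -1)) = Mul(Add(464595, Mul(-60, 634, Pow(Add(26, 634), -1))), Pow(Add(384920, -120945), -1)) = Mul(Add(464595, Mul(-60, 634, Pow(660, -1))), Pow(263975, -1)) = Mul(Add(464595, Mul(-60, 634, Rational(1, 660))), Rational(1, 263975)) = Mul(Add(464595, Rational(-634, 11)), Rational(1, 263975)) = Mul(Rational(5109911, 11), Rational(1, 263975)) = Rational(5109911, 2903725)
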